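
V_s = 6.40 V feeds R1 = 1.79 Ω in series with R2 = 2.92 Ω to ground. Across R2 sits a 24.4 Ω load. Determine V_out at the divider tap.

First combine the lower leg with the load: R2 ‖ R_L = 2.608 Ω.
Now apply the divider: V_out = 6.40 × 0.5930 = 3.795 V.
(Unloaded it would be 3.97 V; the load pulls it down.)

V_out ≈ 3.80 V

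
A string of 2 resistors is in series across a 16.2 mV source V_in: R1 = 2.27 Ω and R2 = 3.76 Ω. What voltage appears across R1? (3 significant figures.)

Series total: ΣR = 2.27 + 3.76 = 6.030 Ω.
Voltage divider: V = V_in · (2.270 / 6.030) = 16.2 × 0.3765 = 6.099 mV.

V ≈ 6.10 mV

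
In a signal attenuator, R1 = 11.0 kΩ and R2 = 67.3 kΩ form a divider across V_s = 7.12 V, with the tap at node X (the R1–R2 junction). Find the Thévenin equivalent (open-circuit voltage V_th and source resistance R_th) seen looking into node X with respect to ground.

V_th ≈ 6.12 V, R_th ≈ 9.45 kΩ

V_th is the unloaded tap voltage: V_s · R2/(R1+R2) = 7.12 × 0.8595 = 6.120 V.
Looking into X with the source shorted: R_th = R1·R2/(R1+R2) = 11.00 × 67.3/78.30 = 9.455 kΩ.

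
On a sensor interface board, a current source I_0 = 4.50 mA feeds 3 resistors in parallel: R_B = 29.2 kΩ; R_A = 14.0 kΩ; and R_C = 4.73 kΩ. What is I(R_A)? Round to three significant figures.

Conductances: ΣG = 1/29.2 + 1/14.0 + 1/4.73 = 0.3171 (1/kΩ).
R_A takes the fraction G_k/ΣG = 0.07143/0.3171 = 0.2253, so I = 4.50 × 0.2253 = 1.014 mA.

I ≈ 1.01 mA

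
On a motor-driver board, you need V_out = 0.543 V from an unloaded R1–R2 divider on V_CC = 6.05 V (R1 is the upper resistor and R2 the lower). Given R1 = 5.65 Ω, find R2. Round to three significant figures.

The divider ratio is R2/(R1+R2) = 0.543/6.05 = 0.08975.
So R2 = R1 · V_out/(V_CC − V_out) = 5.65 × 0.543/(6.05 − 0.543) = 5.65 × 0.09860 = 0.5571 Ω.

R2 ≈ 0.557 Ω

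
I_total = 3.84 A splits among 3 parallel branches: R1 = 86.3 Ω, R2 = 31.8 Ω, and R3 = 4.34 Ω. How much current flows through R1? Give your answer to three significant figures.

ΣG = 1/86.3 + 1/31.8 + 1/4.34 = 0.2734.
R1 takes the fraction G_k/ΣG = 0.01159/0.2734 = 0.04238, so I = 3.84 × 0.04238 = 0.1627 A.

I ≈ 0.163 A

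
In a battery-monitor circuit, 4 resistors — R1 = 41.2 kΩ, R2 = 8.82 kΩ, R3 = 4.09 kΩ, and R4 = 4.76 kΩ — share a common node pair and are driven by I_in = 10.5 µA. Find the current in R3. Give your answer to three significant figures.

I ≈ 4.33 µA

ΣG = 1/41.2 + 1/8.82 + 1/4.09 + 1/4.76 = 0.5922.
R3 takes the fraction G_k/ΣG = 0.2445/0.5922 = 0.4128, so I = 10.5 × 0.4128 = 4.335 µA.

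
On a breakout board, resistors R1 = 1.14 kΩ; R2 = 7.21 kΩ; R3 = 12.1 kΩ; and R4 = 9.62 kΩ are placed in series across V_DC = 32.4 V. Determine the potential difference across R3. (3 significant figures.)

V ≈ 13.0 V

ΣR = 1.14 + 7.21 + 12.1 + 9.62 = 30.07 kΩ.
V = V_DC · R/ΣR = 32.4 × 0.4024 = 13.04 V.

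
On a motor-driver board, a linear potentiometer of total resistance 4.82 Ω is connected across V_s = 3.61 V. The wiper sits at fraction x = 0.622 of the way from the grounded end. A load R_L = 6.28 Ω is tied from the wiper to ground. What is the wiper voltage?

Split the track: R_lower = x·R_p = 2.998 Ω, R_upper = (1−x)·R_p = 1.822 Ω.
R_L loads the lower segment: effective lower R = 2.029 Ω.
Loaded-divider output: V_out = 3.61 × 0.5269 = 1.902 V.
(Unloaded: V_out = x·V_s = 2.25 V.)

V_out ≈ 1.90 V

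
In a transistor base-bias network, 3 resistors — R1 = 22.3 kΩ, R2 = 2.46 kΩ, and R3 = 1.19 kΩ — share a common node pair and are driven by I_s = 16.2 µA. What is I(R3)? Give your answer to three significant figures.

Total conductance ΣG = 1/22.3 + 1/2.46 + 1/1.19 = 1.292 (units of 1/kΩ).
Current divider: I(R3) = I_s · G_k/ΣG = 16.2 × (0.8403/1.292) = 16.2 × 0.6506 = 10.54 µA.

I ≈ 10.5 µA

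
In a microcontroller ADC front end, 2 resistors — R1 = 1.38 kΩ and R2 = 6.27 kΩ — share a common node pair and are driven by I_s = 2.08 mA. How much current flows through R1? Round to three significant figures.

I ≈ 1.70 mA

Two-branch current divider: I_k = I_s · R_other/(R_1 + R_2).
So I = 2.08 × 6.27/7.650 = 1.705 mA.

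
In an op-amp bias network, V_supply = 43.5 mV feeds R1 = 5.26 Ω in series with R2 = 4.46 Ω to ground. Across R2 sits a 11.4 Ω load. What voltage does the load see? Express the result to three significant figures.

V_out ≈ 16.5 mV

The load sits in parallel with R2, giving an effective lower resistance R2' = R2·R_L/(R2+R_L) = 3.206 Ω.
Now apply the divider: V_out = 43.5 × 0.3787 = 16.47 mV.
(Unloaded it would be 20.0 mV; the load pulls it down.)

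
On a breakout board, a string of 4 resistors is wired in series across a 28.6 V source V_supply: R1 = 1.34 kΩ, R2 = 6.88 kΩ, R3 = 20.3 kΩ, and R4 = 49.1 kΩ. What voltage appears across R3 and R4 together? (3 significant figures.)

ΣR = 1.34 + 6.88 + 20.3 + 49.1 = 77.62 kΩ.
R_{R3..R4} = 20.3 + 49.1 = 69.40 kΩ.
By the voltage-divider rule, V = 28.6 × 69.40/77.62 = 25.57 V.

V ≈ 25.6 V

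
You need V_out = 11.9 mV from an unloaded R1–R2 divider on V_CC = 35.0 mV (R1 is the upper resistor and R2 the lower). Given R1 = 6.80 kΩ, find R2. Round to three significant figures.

Required fraction k = V_out/V_CC = 0.3400.
R2 = R1 · 0.3400/(1 − 0.3400) = 3.503 kΩ.

R2 ≈ 3.50 kΩ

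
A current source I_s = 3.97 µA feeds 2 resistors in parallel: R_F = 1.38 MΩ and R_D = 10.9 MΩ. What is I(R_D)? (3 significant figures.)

With just two branches, the current splits inversely with resistance.
I(R_D) = 3.97 × 1.38/(1.38 + 10.9) = 3.97 × 0.1124 = 0.4461 µA.

I ≈ 0.446 µA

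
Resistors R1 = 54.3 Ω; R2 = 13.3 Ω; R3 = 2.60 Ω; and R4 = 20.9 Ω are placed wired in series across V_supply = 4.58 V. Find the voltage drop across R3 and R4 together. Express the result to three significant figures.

Total series resistance ΣR = 54.3 + 13.3 + 2.60 + 20.9 = 91.10 Ω.
R_{R3..R4} = 2.60 + 20.9 = 23.50 Ω.
By the voltage-divider rule, V = 4.58 × 23.50/91.10 = 1.181 V.

V ≈ 1.18 V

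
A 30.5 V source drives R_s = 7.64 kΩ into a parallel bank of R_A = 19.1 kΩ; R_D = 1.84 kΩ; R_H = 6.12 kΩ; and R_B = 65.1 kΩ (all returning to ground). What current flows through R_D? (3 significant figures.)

Equivalent of the parallel group: R_p = 1.291 kΩ.
V_A by voltage divider: V_A = 30.5 × 1.291/(7.64 + 1.291) = 4.409 V.
I(R_D) = V_A / R_D = 4.409/1.84 = 2.396 mA.

I ≈ 2.40 mA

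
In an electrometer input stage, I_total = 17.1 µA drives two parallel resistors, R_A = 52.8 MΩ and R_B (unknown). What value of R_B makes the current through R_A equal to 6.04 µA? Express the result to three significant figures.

In a two-way split, I_A/I_total = R_B/(R_A + R_B).
6.04/17.1 = R_B/(R_A + R_B) → R_B = R_A · (0.3532)/(1 − 0.3532) = 52.8 × 0.5461 = 28.83 MΩ.

R_B ≈ 28.8 MΩ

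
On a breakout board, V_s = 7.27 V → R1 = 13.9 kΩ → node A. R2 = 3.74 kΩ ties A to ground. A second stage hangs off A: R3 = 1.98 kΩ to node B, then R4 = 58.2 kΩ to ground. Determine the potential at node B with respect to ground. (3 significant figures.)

The second stage (R3 + R4 = 60.18 kΩ) loads node A in parallel with R2.
Effective lower resistance at A: R2 ‖ 60.18 = 3.521 kΩ.
First divider: V_A = V_s · 3.521/(13.9 + 3.521) = 1.469 V.
Stage 2 is unloaded, so V_B = V_A · R4/(R3+R4) = 1.469 × 58.2/60.18 = 1.421 V.

V_B ≈ 1.42 V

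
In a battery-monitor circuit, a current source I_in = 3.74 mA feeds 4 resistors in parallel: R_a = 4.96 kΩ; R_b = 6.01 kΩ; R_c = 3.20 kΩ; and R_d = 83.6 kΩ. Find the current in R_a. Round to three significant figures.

I ≈ 1.09 mA

Conductances: ΣG = 1/4.96 + 1/6.01 + 1/3.20 + 1/83.6 = 0.6925 (1/kΩ).
Current divider: I(R_a) = I_in · G_k/ΣG = 3.74 × (0.2016/0.6925) = 3.74 × 0.2912 = 1.089 mA.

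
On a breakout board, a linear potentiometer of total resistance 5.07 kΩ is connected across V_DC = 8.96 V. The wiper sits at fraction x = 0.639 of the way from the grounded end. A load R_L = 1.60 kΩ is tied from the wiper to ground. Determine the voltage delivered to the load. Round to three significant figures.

V_out ≈ 3.31 V

Lower segment x·R_p = 3.240 kΩ; upper segment (1−x)·R_p = 1.830 kΩ.
(x·R_p) ‖ R_L = 1.071 kΩ.
Then V_out = V_DC · 1.071/(1.830 + 1.071) = 3.308 V.
(Unloaded: V_out = x·V_DC = 5.73 V.)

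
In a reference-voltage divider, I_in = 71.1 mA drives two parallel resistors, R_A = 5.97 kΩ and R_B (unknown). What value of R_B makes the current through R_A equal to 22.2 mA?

R_B ≈ 2.71 kΩ

The fraction through R_A equals R_B/(R_A+R_B).
22.2/71.1 = R_B/(R_A + R_B) → R_B = R_A · (0.3122)/(1 − 0.3122) = 5.97 × 0.4540 = 2.710 kΩ.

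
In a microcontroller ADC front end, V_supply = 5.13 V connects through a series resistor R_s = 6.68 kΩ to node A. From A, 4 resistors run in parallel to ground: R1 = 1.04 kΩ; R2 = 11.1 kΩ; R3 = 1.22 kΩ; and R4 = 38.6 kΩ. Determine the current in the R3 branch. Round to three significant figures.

I ≈ 0.308 mA

Combine the parallel branches: R_p = (1/1.04 + 1/11.1 + 1/1.22 + 1/38.6)⁻¹ = 0.5271 kΩ.
Node voltage V_A = V_supply · R_p/(R_s + R_p) = 5.13 × 0.07313 = 0.3752 V.
I(R3) = V_A / R3 = 0.3752/1.22 = 0.3075 mA.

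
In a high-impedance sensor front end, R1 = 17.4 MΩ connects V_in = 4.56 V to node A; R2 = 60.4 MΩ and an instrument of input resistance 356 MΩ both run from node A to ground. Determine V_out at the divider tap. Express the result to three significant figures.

R2 ‖ R_L = (60.4 × 356)/(60.4 + 356) = 51.64 MΩ.
Then V_out = V_in · R2'/(R1 + R2') = 4.56 × 51.64/69.04 = 3.411 V.
(Unloaded it would be 3.54 V; the load pulls it down.)

V_out ≈ 3.41 V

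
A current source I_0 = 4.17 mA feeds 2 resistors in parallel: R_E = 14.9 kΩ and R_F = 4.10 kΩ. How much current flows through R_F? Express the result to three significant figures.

I ≈ 3.27 mA

For two parallel branches, I_k = I_0 · (other R)/(sum of R).
I(R_F) = 4.17 × 14.9/(14.9 + 4.10) = 4.17 × 0.7842 = 3.270 mA.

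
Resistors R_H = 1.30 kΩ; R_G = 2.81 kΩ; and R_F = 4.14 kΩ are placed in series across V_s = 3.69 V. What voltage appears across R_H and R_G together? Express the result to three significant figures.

V ≈ 1.84 V

Total series resistance ΣR = 1.30 + 2.81 + 4.14 = 8.250 kΩ.
R_{R_H..R_G} = 1.30 + 2.81 = 4.110 kΩ.
Voltage divider: V = V_s · (4.110 / 8.250) = 3.69 × 0.4982 = 1.838 V.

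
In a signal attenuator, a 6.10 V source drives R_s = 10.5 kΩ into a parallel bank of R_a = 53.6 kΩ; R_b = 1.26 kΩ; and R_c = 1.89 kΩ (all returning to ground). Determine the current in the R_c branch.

Equivalent of the parallel group: R_p = 0.7455 kΩ.
Node voltage V_A = V_CC · R_p/(R_s + R_p) = 6.10 × 0.06629 = 0.4044 V.
I(R_c) = V_A / R_c = 0.4044/1.89 = 0.2140 mA.
(Check via current divider: I_total = 0.5424 mA; share G_k/ΣG = 0.3944 → same result.)

I ≈ 0.214 mA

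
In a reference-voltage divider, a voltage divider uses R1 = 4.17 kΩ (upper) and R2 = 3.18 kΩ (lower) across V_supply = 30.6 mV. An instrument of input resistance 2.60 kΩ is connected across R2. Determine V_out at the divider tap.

The load sits in parallel with R2, giving an effective lower resistance R2' = R2·R_L/(R2+R_L) = 1.430 kΩ.
Voltage divider with the loaded lower leg: V_out = 30.6 × 1.430/(4.17 + 1.430) = 30.6 × 0.2554 = 7.816 mV.
(Unloaded it would be 13.2 mV; the load pulls it down.)

V_out ≈ 7.82 mV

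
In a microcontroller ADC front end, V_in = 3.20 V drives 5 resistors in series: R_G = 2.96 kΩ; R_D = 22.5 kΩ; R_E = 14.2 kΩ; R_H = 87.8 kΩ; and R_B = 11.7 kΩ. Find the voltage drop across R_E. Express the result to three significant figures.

V ≈ 0.327 V

Series total: ΣR = 2.96 + 22.5 + 14.2 + 87.8 + 11.7 = 139.2 kΩ.
V = V_in · R/ΣR = 3.20 × 0.1020 = 0.3265 V.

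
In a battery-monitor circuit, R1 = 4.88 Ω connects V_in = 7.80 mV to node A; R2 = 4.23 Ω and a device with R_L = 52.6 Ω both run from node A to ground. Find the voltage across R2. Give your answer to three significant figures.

The load sits in parallel with R2, giving an effective lower resistance R2' = R2·R_L/(R2+R_L) = 3.915 Ω.
Now apply the divider: V_out = 7.80 × 0.4451 = 3.472 mV.
(Unloaded it would be 3.62 mV; the load pulls it down.)

V_out ≈ 3.47 mV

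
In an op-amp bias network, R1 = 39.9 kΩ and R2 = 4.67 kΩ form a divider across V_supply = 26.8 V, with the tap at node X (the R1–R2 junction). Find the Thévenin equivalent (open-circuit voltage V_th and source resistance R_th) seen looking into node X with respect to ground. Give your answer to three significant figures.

V_th is the unloaded tap voltage: V_supply · R2/(R1+R2) = 26.8 × 0.1048 = 2.808 V.
Zeroing V_supply shorts the top of R1 to ground, so R_th = R1 ‖ R2 = 4.181 kΩ.

V_th ≈ 2.81 V, R_th ≈ 4.18 kΩ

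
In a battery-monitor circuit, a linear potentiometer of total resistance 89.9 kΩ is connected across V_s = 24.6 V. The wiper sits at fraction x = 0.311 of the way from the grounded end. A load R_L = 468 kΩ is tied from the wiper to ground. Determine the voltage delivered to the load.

Lower segment x·R_p = 27.96 kΩ; upper segment (1−x)·R_p = 61.94 kΩ.
Lower segment in parallel with the load: 27.96 ‖ 468 = 26.38 kΩ.
Loaded-divider output: V_out = 24.6 × 0.2987 = 7.348 V.
(Unloaded: V_out = x·V_s = 7.65 V.)

V_out ≈ 7.35 V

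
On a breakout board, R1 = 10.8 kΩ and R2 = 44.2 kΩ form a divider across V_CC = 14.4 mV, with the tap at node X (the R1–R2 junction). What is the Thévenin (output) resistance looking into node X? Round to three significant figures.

Looking into X with the source shorted: R_th = R1·R2/(R1+R2) = 10.80 × 44.2/55.00 = 8.679 kΩ.

R_th ≈ 8.68 kΩ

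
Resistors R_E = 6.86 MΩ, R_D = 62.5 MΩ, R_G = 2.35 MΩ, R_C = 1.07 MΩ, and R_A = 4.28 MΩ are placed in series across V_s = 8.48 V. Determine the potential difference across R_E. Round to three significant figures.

V ≈ 0.755 V

Total series resistance ΣR = 6.86 + 62.5 + 2.35 + 1.07 + 4.28 = 77.06 MΩ.
By the voltage-divider rule, V = 8.48 × 6.860/77.06 = 0.7549 V.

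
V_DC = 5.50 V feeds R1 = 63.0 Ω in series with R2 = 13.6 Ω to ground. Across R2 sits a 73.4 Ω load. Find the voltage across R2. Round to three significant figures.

V_out ≈ 0.847 V

First combine the lower leg with the load: R2 ‖ R_L = 11.47 Ω.
Now apply the divider: V_out = 5.50 × 0.1541 = 0.8474 V.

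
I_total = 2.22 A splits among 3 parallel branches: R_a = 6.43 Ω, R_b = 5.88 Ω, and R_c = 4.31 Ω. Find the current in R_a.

I ≈ 0.619 A

Conductances: ΣG = 1/6.43 + 1/5.88 + 1/4.31 = 0.5576 (1/Ω).
R_a takes the fraction G_k/ΣG = 0.1555/0.5576 = 0.2789, so I = 2.22 × 0.2789 = 0.6192 A.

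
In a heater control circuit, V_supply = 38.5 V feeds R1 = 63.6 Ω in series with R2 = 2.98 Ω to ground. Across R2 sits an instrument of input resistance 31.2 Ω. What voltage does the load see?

The load sits in parallel with R2, giving an effective lower resistance R2' = R2·R_L/(R2+R_L) = 2.720 Ω.
Voltage divider with the loaded lower leg: V_out = 38.5 × 2.720/(63.6 + 2.720) = 38.5 × 0.04102 = 1.579 V.

V_out ≈ 1.58 V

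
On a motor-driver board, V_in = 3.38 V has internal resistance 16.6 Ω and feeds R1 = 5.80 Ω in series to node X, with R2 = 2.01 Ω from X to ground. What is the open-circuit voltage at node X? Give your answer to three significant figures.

R1' = 16.6 + 5.80 = 22.40 Ω (source resistance + R1).
With X open, the divider is unloaded: V_th = 3.38 × 2.01/24.41 = 0.2783 V.

V_th ≈ 0.278 V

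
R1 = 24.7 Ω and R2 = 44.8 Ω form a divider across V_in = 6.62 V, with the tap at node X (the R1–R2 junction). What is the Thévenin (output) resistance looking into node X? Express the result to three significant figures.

R_th ≈ 15.9 Ω

With V_in suppressed (replaced by a short), R_th = R1 ‖ R2 = (24.70 × 44.8)/(24.70 + 44.8) = 15.92 Ω.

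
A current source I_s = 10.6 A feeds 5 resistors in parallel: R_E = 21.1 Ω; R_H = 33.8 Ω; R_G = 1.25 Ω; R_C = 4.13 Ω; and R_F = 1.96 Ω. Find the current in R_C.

Total conductance ΣG = 1/21.1 + 1/33.8 + 1/1.25 + 1/4.13 + 1/1.96 = 1.629 (units of 1/Ω).
R_C takes the fraction G_k/ΣG = 0.2421/1.629 = 0.1486, so I = 10.6 × 0.1486 = 1.575 A.

I ≈ 1.58 A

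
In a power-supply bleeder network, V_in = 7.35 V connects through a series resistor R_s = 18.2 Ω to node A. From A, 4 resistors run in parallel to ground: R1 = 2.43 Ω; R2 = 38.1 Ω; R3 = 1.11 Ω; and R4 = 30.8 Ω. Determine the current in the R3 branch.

Combine the parallel branches: R_p = (1/2.43 + 1/38.1 + 1/1.11 + 1/30.8)⁻¹ = 0.7293 Ω.
V_A by voltage divider: V_A = 7.35 × 0.7293/(18.2 + 0.7293) = 0.2832 V.
Branch current I = V_A/R3 = 0.2832/1.11 = 0.2551 A.

I ≈ 0.255 A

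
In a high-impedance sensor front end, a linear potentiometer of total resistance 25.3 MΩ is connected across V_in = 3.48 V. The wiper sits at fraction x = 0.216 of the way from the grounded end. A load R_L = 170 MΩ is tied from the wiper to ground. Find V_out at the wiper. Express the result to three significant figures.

V_out ≈ 0.733 V

Lower segment x·R_p = 5.465 MΩ; upper segment (1−x)·R_p = 19.84 MΩ.
(x·R_p) ‖ R_L = 5.295 MΩ.
Loaded-divider output: V_out = 3.48 × 0.2107 = 0.7332 V.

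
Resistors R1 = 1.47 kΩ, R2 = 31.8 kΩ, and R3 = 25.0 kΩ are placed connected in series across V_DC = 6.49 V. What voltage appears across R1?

V ≈ 0.164 V

Series total: ΣR = 1.47 + 31.8 + 25.0 = 58.27 kΩ.
By the voltage-divider rule, V = 6.49 × 1.470/58.27 = 0.1637 V.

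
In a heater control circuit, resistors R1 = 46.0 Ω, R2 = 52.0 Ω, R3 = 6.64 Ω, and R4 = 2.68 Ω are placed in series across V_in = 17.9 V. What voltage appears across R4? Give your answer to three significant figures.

ΣR = 46.0 + 52.0 + 6.64 + 2.68 = 107.3 Ω.
Voltage divider: V = V_in · (2.680 / 107.3) = 17.9 × 0.02497 = 0.4470 V.

V ≈ 0.447 V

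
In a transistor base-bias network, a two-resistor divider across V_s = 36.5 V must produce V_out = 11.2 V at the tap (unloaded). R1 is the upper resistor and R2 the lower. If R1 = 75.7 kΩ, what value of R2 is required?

R2 ≈ 33.5 kΩ

Required fraction k = V_out/V_s = 0.3068.
So R2 = R1 · V_out/(V_s − V_out) = 75.7 × 11.2/(36.5 − 11.2) = 75.7 × 0.4427 = 33.51 kΩ.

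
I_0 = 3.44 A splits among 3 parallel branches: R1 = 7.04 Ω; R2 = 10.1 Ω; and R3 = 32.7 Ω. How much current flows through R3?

I ≈ 0.387 A

Total conductance ΣG = 1/7.04 + 1/10.1 + 1/32.7 = 0.2716 (units of 1/Ω).
By the current-divider rule, I = I_0 · G_k/ΣG = 3.44 × 0.1126 = 0.3873 A.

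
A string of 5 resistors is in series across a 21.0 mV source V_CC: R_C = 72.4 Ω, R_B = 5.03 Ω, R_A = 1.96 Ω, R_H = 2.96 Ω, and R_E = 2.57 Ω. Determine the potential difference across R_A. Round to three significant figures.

Total series resistance ΣR = 72.4 + 5.03 + 1.96 + 2.96 + 2.57 = 84.92 Ω.
By the voltage-divider rule, V = 21.0 × 1.960/84.92 = 0.4847 mV.

V ≈ 0.485 mV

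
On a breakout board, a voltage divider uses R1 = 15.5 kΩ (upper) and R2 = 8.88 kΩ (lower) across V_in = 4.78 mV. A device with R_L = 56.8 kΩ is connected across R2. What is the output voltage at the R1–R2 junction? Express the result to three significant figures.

V_out ≈ 1.58 mV

The load sits in parallel with R2, giving an effective lower resistance R2' = R2·R_L/(R2+R_L) = 7.679 kΩ.
Now apply the divider: V_out = 4.78 × 0.3313 = 1.584 mV.
(Unloaded it would be 1.74 mV; the load pulls it down.)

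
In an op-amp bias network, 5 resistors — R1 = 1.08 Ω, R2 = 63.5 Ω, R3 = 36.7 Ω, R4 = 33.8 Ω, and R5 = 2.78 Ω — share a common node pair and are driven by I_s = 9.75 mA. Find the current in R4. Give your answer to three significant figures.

Total conductance ΣG = 1/1.08 + 1/63.5 + 1/36.7 + 1/33.8 + 1/2.78 = 1.358 (units of 1/Ω).
R4 takes the fraction G_k/ΣG = 0.02959/1.358 = 0.02178, so I = 9.75 × 0.02178 = 0.2124 mA.

I ≈ 0.212 mA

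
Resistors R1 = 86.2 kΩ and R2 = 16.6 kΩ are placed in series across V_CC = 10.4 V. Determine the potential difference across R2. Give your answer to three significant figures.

Total series resistance ΣR = 86.2 + 16.6 = 102.8 kΩ.
Voltage divider: V = V_CC · (16.60 / 102.8) = 10.4 × 0.1615 = 1.679 V.

V ≈ 1.68 V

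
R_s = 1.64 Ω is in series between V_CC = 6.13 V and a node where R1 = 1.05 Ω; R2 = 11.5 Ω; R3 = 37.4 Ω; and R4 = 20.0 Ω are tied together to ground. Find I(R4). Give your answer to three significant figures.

Combine the parallel branches: R_p = (1/1.05 + 1/11.5 + 1/37.4 + 1/20.0)⁻¹ = 0.8960 Ω.
V_A by voltage divider: V_A = 6.13 × 0.8960/(1.64 + 0.8960) = 2.166 V.
Branch current I = V_A/R4 = 2.166/20.0 = 0.1083 A.

I ≈ 0.108 A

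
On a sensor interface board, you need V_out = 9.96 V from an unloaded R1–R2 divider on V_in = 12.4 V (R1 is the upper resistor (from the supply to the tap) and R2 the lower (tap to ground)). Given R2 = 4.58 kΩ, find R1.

V_out/V_in = R2/(R1+R2) = 0.8032.
R1 = R2·(1/k − 1) = 4.58 × 0.2450 = 1.122 kΩ.

R1 ≈ 1.12 kΩ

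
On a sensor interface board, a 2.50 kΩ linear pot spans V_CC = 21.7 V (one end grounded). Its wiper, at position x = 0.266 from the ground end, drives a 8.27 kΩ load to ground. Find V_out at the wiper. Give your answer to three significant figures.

V_out ≈ 5.45 V

Split the track: R_lower = x·R_p = 0.6650 kΩ, R_upper = (1−x)·R_p = 1.835 kΩ.
(x·R_p) ‖ R_L = 0.6155 kΩ.
Then V_out = V_CC · 0.6155/(1.835 + 0.6155) = 5.451 V.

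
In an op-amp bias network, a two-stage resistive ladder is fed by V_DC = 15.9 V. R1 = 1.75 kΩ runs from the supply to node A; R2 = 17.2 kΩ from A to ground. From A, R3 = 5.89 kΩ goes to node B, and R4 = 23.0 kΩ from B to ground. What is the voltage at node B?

V_B ≈ 10.9 V

Looking into the second stage from A: R3 + R4 = 28.89 kΩ appears in parallel with R2.
R2 ‖ (R3+R4) = 10.78 kΩ.
So V_A = 15.9 × 0.8603 = 13.68 V.
Stage 2 is unloaded, so V_B = V_A · R4/(R3+R4) = 13.68 × 23.0/28.89 = 10.89 V.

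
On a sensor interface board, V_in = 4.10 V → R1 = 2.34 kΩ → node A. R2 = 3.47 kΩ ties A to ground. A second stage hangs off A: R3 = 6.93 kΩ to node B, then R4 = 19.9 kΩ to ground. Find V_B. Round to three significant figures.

V_B ≈ 1.73 V

Looking into the second stage from A: R3 + R4 = 26.83 kΩ appears in parallel with R2.
Effective lower resistance at A: R2 ‖ 26.83 = 3.073 kΩ.
V_A = 4.10 × 3.073/(2.34 + 3.073) = 2.327 V.
Then the unloaded second divider: V_B = V_A × R4/(R3+R4) = 2.327 × 0.7417 = 1.726 V.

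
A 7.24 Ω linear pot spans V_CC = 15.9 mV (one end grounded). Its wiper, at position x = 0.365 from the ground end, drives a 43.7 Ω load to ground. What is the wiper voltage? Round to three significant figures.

Lower segment x·R_p = 2.643 Ω; upper segment (1−x)·R_p = 4.597 Ω.
Lower segment in parallel with the load: 2.643 ‖ 43.7 = 2.492 Ω.
Loaded-divider output: V_out = 15.9 × 0.3515 = 5.589 mV.

V_out ≈ 5.59 mV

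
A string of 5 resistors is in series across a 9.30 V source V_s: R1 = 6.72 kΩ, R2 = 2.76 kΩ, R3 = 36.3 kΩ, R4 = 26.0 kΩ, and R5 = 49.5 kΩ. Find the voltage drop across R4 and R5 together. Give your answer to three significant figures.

V ≈ 5.79 V

ΣR = 6.72 + 2.76 + 36.3 + 26.0 + 49.5 = 121.3 kΩ.
R_{R4..R5} = 26.0 + 49.5 = 75.50 kΩ.
Voltage divider: V = V_s · (75.50 / 121.3) = 9.30 × 0.6225 = 5.789 V.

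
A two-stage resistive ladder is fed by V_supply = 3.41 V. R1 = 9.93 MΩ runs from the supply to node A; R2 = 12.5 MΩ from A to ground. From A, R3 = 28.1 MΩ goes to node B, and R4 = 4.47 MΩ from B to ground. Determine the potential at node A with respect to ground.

Looking into the second stage from A: R3 + R4 = 32.57 MΩ appears in parallel with R2.
Effective lower resistance at A: R2 ‖ 32.57 = 9.033 MΩ.
So V_A = 3.41 × 0.4764 = 1.624 V.

V_A ≈ 1.62 V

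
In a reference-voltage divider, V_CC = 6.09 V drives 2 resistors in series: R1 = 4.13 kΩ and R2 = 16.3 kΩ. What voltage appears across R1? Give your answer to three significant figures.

V ≈ 1.23 V

Series total: ΣR = 4.13 + 16.3 = 20.43 kΩ.
By the voltage-divider rule, V = 6.09 × 4.130/20.43 = 1.231 V.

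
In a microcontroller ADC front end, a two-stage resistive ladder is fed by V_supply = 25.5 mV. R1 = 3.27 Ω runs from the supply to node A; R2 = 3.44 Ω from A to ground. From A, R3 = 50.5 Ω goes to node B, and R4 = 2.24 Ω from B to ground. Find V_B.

The second stage (R3 + R4 = 52.74 Ω) loads node A in parallel with R2.
Effective lower resistance at A: R2 ‖ 52.74 = 3.229 Ω.
V_A = 25.5 × 3.229/(3.27 + 3.229) = 12.67 mV.
V_B = V_A × 0.04247 = 0.5381 mV.

V_B ≈ 0.538 mV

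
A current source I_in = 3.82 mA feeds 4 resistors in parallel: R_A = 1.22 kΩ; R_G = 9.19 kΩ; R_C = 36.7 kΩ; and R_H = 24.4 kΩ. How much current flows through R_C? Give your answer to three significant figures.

I ≈ 0.104 mA

Total conductance ΣG = 1/1.22 + 1/9.19 + 1/36.7 + 1/24.4 = 0.9967 (units of 1/kΩ).
By the current-divider rule, I = I_in · G_k/ΣG = 3.82 × 0.02734 = 0.1044 mA.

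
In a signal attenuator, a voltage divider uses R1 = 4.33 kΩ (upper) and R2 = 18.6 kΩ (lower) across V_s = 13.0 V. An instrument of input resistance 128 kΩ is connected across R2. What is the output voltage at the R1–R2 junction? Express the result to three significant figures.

V_out ≈ 10.3 V

The load sits in parallel with R2, giving an effective lower resistance R2' = R2·R_L/(R2+R_L) = 16.24 kΩ.
Now apply the divider: V_out = 13.0 × 0.7895 = 10.26 V.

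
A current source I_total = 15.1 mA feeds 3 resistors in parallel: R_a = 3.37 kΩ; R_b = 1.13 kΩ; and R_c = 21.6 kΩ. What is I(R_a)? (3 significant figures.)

I ≈ 3.65 mA

ΣG = 1/3.37 + 1/1.13 + 1/21.6 = 1.228.
By the current-divider rule, I = I_total · G_k/ΣG = 15.1 × 0.2416 = 3.649 mA.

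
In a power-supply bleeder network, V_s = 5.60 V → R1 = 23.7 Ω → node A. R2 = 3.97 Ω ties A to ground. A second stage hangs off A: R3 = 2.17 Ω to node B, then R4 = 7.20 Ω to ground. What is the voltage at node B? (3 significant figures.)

V_B ≈ 0.453 V

Looking into the second stage from A: R3 + R4 = 9.370 Ω appears in parallel with R2.
R2 ‖ (R3+R4) = 2.789 Ω.
V_A = 5.60 × 2.789/(23.7 + 2.789) = 0.5895 V.
Stage 2 is unloaded, so V_B = V_A · R4/(R3+R4) = 0.5895 × 7.20/9.370 = 0.4530 V.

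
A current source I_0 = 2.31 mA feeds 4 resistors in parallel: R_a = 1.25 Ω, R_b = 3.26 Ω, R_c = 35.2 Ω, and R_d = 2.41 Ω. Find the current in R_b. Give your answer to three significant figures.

Conductances: ΣG = 1/1.25 + 1/3.26 + 1/35.2 + 1/2.41 = 1.550 (1/Ω).
Current divider: I(R_b) = I_0 · G_k/ΣG = 2.31 × (0.3067/1.550) = 2.31 × 0.1979 = 0.4571 mA.

I ≈ 0.457 mA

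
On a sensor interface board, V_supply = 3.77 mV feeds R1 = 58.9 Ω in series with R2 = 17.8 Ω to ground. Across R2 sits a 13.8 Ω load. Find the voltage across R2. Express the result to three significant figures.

V_out ≈ 0.440 mV

First combine the lower leg with the load: R2 ‖ R_L = 7.773 Ω.
Voltage divider with the loaded lower leg: V_out = 3.77 × 7.773/(58.9 + 7.773) = 3.77 × 0.1166 = 0.4395 mV.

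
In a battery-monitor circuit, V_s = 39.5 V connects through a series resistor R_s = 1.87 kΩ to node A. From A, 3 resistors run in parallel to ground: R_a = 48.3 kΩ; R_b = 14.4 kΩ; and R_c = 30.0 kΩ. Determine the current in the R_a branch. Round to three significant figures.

I ≈ 0.664 mA

Combine the parallel branches: R_p = (1/48.3 + 1/14.4 + 1/30.0)⁻¹ = 8.098 kΩ.
V_A = 39.5 × 8.098/9.968 = 32.09 V.
Branch current I = V_A/R_a = 32.09/48.3 = 0.6644 mA.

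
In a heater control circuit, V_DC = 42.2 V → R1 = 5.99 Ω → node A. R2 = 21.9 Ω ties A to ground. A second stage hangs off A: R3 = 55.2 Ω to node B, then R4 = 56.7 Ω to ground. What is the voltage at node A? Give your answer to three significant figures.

V_A ≈ 31.8 V

Node A sees R2 in parallel with the series input of stage 2, R3 + R4 = 111.9 Ω.
Effective lower resistance at A: R2 ‖ 111.9 = 18.32 Ω.
V_A = 42.2 × 18.32/(5.99 + 18.32) = 31.80 V.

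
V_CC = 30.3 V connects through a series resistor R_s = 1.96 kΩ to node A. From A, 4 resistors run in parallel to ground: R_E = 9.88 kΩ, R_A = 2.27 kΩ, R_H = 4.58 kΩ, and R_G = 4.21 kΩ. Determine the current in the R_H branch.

Combine the parallel branches: R_p = (1/9.88 + 1/2.27 + 1/4.58 + 1/4.21)⁻¹ = 1.002 kΩ.
Node voltage V_A = V_CC · R_p/(R_s + R_p) = 30.3 × 0.3384 = 10.25 V.
Branch current I = V_A/R_H = 10.25/4.58 = 2.239 mA.

I ≈ 2.24 mA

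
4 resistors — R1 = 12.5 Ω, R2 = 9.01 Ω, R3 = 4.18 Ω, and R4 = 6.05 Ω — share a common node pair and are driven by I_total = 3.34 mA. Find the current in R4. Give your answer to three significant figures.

Total conductance ΣG = 1/12.5 + 1/9.01 + 1/4.18 + 1/6.05 = 0.5955 (units of 1/Ω).
Current divider: I(R4) = I_total · G_k/ΣG = 3.34 × (0.1653/0.5955) = 3.34 × 0.2776 = 0.9270 mA.

I ≈ 0.927 mA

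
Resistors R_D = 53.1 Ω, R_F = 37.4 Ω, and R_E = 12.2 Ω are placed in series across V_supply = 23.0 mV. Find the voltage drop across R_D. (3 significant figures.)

ΣR = 53.1 + 37.4 + 12.2 = 102.7 Ω.
V = V_supply · R/ΣR = 23.0 × 0.5170 = 11.89 mV.

V ≈ 11.9 mV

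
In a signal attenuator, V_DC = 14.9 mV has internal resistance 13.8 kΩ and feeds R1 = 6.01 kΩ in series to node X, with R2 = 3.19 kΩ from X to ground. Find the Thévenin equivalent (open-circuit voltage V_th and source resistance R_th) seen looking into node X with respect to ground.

V_th ≈ 2.07 mV, R_th ≈ 2.75 kΩ

R1' = 13.8 + 6.01 = 19.81 kΩ (source resistance + R1).
Open-circuit (no load on X): V_th = V_DC · R2/(R1' + R2) = 14.9 × 3.19/(19.81 + 3.19) = 2.067 mV.
Zeroing V_DC shorts the top of R1' to ground, so R_th = R1' ‖ R2 = 2.748 kΩ.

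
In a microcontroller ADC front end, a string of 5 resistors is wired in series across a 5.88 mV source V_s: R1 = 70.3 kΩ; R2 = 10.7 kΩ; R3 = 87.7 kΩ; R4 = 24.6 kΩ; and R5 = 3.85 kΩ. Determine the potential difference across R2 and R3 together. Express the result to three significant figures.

Series total: ΣR = 70.3 + 10.7 + 87.7 + 24.6 + 3.85 = 197.2 kΩ.
R_{R2..R3} = 10.7 + 87.7 = 98.40 kΩ.
Voltage divider: V = V_s · (98.40 / 197.2) = 5.88 × 0.4991 = 2.935 mV.

V ≈ 2.93 mV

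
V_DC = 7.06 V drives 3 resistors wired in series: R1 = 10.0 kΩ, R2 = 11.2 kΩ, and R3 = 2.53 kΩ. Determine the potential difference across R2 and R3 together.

Total series resistance ΣR = 10.0 + 11.2 + 2.53 = 23.73 kΩ.
R_{R2..R3} = 11.2 + 2.53 = 13.73 kΩ.
Voltage divider: V = V_DC · (13.73 / 23.73) = 7.06 × 0.5786 = 4.085 V.

V ≈ 4.08 V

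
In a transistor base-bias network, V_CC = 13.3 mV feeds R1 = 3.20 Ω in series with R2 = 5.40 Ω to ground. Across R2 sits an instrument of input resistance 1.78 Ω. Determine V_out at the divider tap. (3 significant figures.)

First combine the lower leg with the load: R2 ‖ R_L = 1.339 Ω.
Voltage divider with the loaded lower leg: V_out = 13.3 × 1.339/(3.20 + 1.339) = 13.3 × 0.2950 = 3.923 mV.

V_out ≈ 3.92 mV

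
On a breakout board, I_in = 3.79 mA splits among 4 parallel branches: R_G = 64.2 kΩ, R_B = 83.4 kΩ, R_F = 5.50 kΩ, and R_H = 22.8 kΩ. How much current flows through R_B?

Total conductance ΣG = 1/64.2 + 1/83.4 + 1/5.50 + 1/22.8 = 0.2532 (units of 1/kΩ).
By the current-divider rule, I = I_in · G_k/ΣG = 3.79 × 0.04735 = 0.1794 mA.

I ≈ 0.179 mA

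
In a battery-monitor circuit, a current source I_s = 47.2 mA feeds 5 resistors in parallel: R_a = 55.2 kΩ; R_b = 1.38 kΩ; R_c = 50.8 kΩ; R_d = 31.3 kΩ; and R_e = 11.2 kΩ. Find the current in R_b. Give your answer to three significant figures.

I ≈ 38.7 mA

Conductances: ΣG = 1/55.2 + 1/1.38 + 1/50.8 + 1/31.3 + 1/11.2 = 0.8837 (1/kΩ).
R_b takes the fraction G_k/ΣG = 0.7246/0.8837 = 0.8200, so I = 47.2 × 0.8200 = 38.71 mA.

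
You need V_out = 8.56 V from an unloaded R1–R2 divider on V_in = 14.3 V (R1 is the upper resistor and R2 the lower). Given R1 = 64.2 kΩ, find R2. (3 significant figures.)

R2 ≈ 95.7 kΩ

V_out/V_in = R2/(R1+R2) = 0.5986.
Rearranging, R2 = R1·k/(1−k) = 64.2 × 1.491 = 95.74 kΩ.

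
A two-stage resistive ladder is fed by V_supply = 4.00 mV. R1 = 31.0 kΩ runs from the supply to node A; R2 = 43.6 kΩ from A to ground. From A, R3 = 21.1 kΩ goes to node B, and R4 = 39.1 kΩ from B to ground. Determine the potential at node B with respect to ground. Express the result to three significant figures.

V_B ≈ 1.17 mV

The second stage (R3 + R4 = 60.20 kΩ) loads node A in parallel with R2.
R2 ‖ (R3+R4) = 25.29 kΩ.
First divider: V_A = V_supply · 25.29/(31.0 + 25.29) = 1.797 mV.
Stage 2 is unloaded, so V_B = V_A · R4/(R3+R4) = 1.797 × 39.1/60.20 = 1.167 mV.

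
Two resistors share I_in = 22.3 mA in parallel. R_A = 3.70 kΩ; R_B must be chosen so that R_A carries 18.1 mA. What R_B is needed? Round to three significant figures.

R_B ≈ 15.9 kΩ

In a two-way split, I_A/I_in = R_B/(R_A + R_B).
18.1/22.3 = R_B/(R_A + R_B) → R_B = R_A · (0.8117)/(1 − 0.8117) = 3.70 × 4.310 = 15.95 kΩ.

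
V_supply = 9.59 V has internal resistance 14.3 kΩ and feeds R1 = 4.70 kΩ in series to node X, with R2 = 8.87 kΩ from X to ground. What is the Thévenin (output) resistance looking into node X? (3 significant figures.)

R1' = 14.3 + 4.70 = 19.00 kΩ (source resistance + R1).
Looking into X with the source shorted: R_th = R1'·R2/(R1'+R2) = 19.00 × 8.87/27.87 = 6.047 kΩ.

R_th ≈ 6.05 kΩ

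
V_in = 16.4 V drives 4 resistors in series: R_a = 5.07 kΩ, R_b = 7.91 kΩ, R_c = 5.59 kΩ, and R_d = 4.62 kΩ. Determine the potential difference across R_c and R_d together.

V ≈ 7.22 V

Series total: ΣR = 5.07 + 7.91 + 5.59 + 4.62 = 23.19 kΩ.
R_{R_c..R_d} = 5.59 + 4.62 = 10.21 kΩ.
V = V_in · R/ΣR = 16.4 × 0.4403 = 7.221 V.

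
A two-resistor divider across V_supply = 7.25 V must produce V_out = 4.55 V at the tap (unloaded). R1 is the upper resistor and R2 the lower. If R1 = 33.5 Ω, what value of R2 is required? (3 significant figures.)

Required fraction k = V_out/V_supply = 0.6276.
R2 = R1 · 0.6276/(1 − 0.6276) = 56.45 Ω.

R2 ≈ 56.5 Ω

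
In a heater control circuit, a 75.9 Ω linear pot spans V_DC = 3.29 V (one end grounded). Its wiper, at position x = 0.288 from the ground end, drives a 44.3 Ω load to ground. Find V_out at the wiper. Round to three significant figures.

V_out ≈ 0.701 V

Lower segment x·R_p = 21.86 Ω; upper segment (1−x)·R_p = 54.04 Ω.
(x·R_p) ‖ R_L = 14.64 Ω.
Then V_out = V_DC · 14.64/(54.04 + 14.64) = 0.7012 V.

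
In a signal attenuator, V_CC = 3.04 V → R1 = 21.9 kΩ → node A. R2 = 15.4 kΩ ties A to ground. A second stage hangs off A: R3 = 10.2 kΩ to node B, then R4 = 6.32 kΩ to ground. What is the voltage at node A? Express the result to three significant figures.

The second stage (R3 + R4 = 16.52 kΩ) loads node A in parallel with R2.
R2 ‖ (R3+R4) = 7.970 kΩ.
V_A = 3.04 × 7.970/(21.9 + 7.970) = 0.8112 V.

V_A ≈ 0.811 V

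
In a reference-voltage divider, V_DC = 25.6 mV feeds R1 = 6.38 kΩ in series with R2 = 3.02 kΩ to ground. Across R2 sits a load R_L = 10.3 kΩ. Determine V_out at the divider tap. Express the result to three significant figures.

V_out ≈ 6.86 mV

R2 ‖ R_L = (3.02 × 10.3)/(3.02 + 10.3) = 2.335 kΩ.
Now apply the divider: V_out = 25.6 × 0.2680 = 6.860 mV.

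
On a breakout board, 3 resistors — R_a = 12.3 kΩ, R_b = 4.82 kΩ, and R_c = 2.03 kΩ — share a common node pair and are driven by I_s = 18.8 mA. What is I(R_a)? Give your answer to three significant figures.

I ≈ 1.96 mA

ΣG = 1/12.3 + 1/4.82 + 1/2.03 = 0.7814.
Current divider: I(R_a) = I_s · G_k/ΣG = 18.8 × (0.08130/0.7814) = 18.8 × 0.1040 = 1.956 mA.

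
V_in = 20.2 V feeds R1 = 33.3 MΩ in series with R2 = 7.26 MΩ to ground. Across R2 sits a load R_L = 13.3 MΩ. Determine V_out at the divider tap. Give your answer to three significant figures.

V_out ≈ 2.50 V

The load sits in parallel with R2, giving an effective lower resistance R2' = R2·R_L/(R2+R_L) = 4.696 MΩ.
Now apply the divider: V_out = 20.2 × 0.1236 = 2.497 V.
(Unloaded it would be 3.62 V; the load pulls it down.)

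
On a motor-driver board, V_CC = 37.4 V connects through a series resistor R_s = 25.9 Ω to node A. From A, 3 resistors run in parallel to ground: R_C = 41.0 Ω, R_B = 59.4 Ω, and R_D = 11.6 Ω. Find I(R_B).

I ≈ 0.146 A

Combine the parallel branches: R_p = (1/41.0 + 1/59.4 + 1/11.6)⁻¹ = 7.847 Ω.
Node voltage V_A = V_CC · R_p/(R_s + R_p) = 37.4 × 0.2325 = 8.697 V.
I(R_B) = V_A / R_B = 8.697/59.4 = 0.1464 A.
(Check via current divider: I_total = 1.108 A; share G_k/ΣG = 0.1321 → same result.)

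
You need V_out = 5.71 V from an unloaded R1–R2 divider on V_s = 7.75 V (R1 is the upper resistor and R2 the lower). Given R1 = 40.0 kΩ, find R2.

R2 ≈ 112 kΩ

Required fraction k = V_out/V_s = 0.7368.
Rearranging, R2 = R1·k/(1−k) = 40.0 × 2.799 = 112.0 kΩ.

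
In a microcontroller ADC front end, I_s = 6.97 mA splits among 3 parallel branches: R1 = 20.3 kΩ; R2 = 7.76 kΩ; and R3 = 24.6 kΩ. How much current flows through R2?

Conductances: ΣG = 1/20.3 + 1/7.76 + 1/24.6 = 0.2188 (1/kΩ).
R2 takes the fraction G_k/ΣG = 0.1289/0.2188 = 0.5890, so I = 6.97 × 0.5890 = 4.106 mA.

I ≈ 4.11 mA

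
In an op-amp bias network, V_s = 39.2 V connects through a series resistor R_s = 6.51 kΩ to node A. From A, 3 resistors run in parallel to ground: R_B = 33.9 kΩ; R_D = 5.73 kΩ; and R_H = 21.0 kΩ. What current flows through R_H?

Combine the parallel branches: R_p = (1/33.9 + 1/5.73 + 1/21.0)⁻¹ = 3.974 kΩ.
V_A by voltage divider: V_A = 39.2 × 3.974/(6.51 + 3.974) = 14.86 V.
I(R_H) = V_A / R_H = 14.86/21.0 = 0.7076 mA.

I ≈ 0.708 mA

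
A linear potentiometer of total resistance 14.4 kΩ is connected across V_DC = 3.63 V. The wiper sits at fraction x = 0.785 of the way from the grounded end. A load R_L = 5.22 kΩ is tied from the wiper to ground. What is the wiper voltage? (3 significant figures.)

V_out ≈ 1.94 V

The pot divides into 3.096 kΩ above the wiper and 11.30 kΩ below.
(x·R_p) ‖ R_L = 3.571 kΩ.
Loaded-divider output: V_out = 3.63 × 0.5356 = 1.944 V.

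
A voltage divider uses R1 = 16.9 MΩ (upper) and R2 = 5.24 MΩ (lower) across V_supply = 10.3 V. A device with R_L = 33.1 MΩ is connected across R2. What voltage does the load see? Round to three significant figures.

R2 ‖ R_L = (5.24 × 33.1)/(5.24 + 33.1) = 4.524 MΩ.
Voltage divider with the loaded lower leg: V_out = 10.3 × 4.524/(16.9 + 4.524) = 10.3 × 0.2112 = 2.175 V.
(Unloaded it would be 2.44 V; the load pulls it down.)

V_out ≈ 2.17 V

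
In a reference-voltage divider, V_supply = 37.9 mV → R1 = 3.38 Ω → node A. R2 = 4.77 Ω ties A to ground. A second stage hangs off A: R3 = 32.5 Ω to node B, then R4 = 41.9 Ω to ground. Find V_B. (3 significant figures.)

V_B ≈ 12.2 mV

The second stage (R3 + R4 = 74.40 Ω) loads node A in parallel with R2.
Effective lower resistance at A: R2 ‖ 74.40 = 4.483 Ω.
V_A = 37.9 × 4.483/(3.38 + 4.483) = 21.61 mV.
Then the unloaded second divider: V_B = V_A × R4/(R3+R4) = 21.61 × 0.5632 = 12.17 mV.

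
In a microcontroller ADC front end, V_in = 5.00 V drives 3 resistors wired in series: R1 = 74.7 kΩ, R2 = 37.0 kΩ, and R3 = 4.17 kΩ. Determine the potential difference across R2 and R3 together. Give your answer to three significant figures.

V ≈ 1.78 V

ΣR = 74.7 + 37.0 + 4.17 = 115.9 kΩ.
R_{R2..R3} = 37.0 + 4.17 = 41.17 kΩ.
By the voltage-divider rule, V = 5.00 × 41.17/115.9 = 1.777 V.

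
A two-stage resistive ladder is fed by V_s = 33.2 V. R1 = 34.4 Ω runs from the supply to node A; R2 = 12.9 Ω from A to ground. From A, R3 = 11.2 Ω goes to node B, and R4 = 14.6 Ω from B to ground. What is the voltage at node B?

Looking into the second stage from A: R3 + R4 = 25.80 Ω appears in parallel with R2.
Effective lower resistance at A: R2 ‖ 25.80 = 8.600 Ω.
So V_A = 33.2 × 0.2000 = 6.640 V.
Stage 2 is unloaded, so V_B = V_A · R4/(R3+R4) = 6.640 × 14.6/25.80 = 3.758 V.

V_B ≈ 3.76 V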